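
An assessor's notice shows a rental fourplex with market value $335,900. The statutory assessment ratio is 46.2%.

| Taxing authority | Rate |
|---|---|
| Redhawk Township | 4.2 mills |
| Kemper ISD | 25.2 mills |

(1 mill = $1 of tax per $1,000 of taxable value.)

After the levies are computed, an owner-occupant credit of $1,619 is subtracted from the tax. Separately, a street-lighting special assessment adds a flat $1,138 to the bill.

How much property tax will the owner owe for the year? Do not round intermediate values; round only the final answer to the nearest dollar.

$4,081

Assessed value = $335,900 × 0.462 = $155,185.8
Redhawk Township: $155,185.8 × 0.0042 = $651.78036
Kemper ISD: $155,185.8 × 0.0252 = $3,910.68216
Levies subtotal = $4,562.46252
After credit = $4,562.46252 − $1,619 = $2,943.46252
Total = $2,943.46252 + $1,138 = $4,081.46252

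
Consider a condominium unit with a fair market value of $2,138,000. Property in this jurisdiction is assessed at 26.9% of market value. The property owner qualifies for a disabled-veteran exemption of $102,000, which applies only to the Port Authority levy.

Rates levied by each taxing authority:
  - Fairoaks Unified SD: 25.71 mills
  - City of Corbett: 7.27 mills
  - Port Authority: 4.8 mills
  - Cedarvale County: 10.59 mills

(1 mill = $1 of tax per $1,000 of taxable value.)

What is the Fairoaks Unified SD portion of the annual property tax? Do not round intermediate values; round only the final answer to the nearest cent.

Assessed value = $2,138,000 × 0.269 = $575,122
Fairoaks Unified SD taxable value = $575,122 (exemption does not apply)
Fairoaks Unified SD levy = $575,122 × 0.02571 = $14,786.38662

$14,786.39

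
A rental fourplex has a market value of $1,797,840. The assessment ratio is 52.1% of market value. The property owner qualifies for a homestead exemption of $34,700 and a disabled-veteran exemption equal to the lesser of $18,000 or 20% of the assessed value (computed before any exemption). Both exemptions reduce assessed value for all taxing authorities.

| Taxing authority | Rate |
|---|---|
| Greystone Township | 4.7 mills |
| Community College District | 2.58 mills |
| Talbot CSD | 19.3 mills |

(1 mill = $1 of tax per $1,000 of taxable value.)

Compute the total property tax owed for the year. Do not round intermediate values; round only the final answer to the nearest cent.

Assessed value = $1,797,840 × 0.521 = $936,674.64
Disabled-veteran exemption = min($18,000, 20% × $936,674.64) = min($18,000, $187,334.928) = $18,000 (dollar cap binds)
Taxable value = $936,674.64 − $34,700 − $18,000 = $883,974.64
Greystone Township: $883,974.64 × 0.0047 = $4,154.680808
Community College District: $883,974.64 × 0.00258 = $2,280.6545712
Talbot CSD: $883,974.64 × 0.0193 = $17,060.710552
Total = $23,496.0459312

$23,496.05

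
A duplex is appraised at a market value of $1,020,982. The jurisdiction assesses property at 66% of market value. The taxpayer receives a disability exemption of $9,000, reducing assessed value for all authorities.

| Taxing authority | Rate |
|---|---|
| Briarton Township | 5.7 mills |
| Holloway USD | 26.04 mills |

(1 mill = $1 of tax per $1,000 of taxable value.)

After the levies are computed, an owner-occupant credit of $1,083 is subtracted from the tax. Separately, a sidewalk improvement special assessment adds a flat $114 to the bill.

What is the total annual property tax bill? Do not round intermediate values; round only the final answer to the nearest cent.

Assessed value = $1,020,982 × 0.66 = $673,848.12
Taxable value = $673,848.12 − $9,000 = $664,848.12
Briarton Township: $664,848.12 × 0.0057 = $3,789.634284
Holloway USD: $664,848.12 × 0.02604 = $17,312.6450448
Levies subtotal = $21,102.2793288
After credit = $21,102.2793288 − $1,083 = $20,019.2793288
Total = $20,019.2793288 + $114 = $20,133.2793288

$20,133.28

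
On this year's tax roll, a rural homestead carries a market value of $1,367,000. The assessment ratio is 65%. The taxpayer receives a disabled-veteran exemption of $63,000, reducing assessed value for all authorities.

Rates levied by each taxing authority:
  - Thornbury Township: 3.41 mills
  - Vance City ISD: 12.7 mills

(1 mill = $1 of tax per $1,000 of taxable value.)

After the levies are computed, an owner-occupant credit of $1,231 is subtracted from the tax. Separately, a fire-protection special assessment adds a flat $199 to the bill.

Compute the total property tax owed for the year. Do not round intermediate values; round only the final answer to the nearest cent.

$12,267.61

Assessed value = $1,367,000 × 0.65 = $888,550
Taxable value = $888,550 − $63,000 = $825,550
Thornbury Township: $825,550 × 0.00341 = $2,815.1255
Vance City ISD: $825,550 × 0.0127 = $10,484.485
Levies subtotal = $13,299.6105
After credit = $13,299.6105 − $1,231 = $12,068.6105
Total = $12,068.6105 + $199 = $12,267.6105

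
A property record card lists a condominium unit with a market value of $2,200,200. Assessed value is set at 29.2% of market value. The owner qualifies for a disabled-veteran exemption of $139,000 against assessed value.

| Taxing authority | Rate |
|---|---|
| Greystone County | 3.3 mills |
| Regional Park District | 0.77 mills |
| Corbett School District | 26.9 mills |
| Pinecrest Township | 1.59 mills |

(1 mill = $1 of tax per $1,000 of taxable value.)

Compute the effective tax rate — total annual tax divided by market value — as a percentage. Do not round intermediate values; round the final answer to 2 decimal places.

Assessed value = $2,200,200 × 0.292 = $642,458.4
Taxable value = $642,458.4 − $139,000 = $503,458.4
Greystone County: $503,458.4 × 0.0033 = $1,661.41272
Regional Park District: $503,458.4 × 0.00077 = $387.662968
Corbett School District: $503,458.4 × 0.0269 = $13,543.03096
Pinecrest Township: $503,458.4 × 0.00159 = $800.498856
Total tax = $16,392.605504
Effective rate = $16,392.605504 ÷ $2,200,200 = 0.75% of market value

0.75%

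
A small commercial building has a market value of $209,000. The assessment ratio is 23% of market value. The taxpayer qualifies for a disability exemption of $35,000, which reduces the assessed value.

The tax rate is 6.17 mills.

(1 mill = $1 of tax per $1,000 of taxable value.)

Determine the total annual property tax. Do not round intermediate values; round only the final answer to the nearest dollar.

Assessed value = $209,000 × 0.23 = $48,070
Taxable value = $48,070 − $35,000 = $13,070
Tax = $13,070 × 0.00617 = $80.6419

$81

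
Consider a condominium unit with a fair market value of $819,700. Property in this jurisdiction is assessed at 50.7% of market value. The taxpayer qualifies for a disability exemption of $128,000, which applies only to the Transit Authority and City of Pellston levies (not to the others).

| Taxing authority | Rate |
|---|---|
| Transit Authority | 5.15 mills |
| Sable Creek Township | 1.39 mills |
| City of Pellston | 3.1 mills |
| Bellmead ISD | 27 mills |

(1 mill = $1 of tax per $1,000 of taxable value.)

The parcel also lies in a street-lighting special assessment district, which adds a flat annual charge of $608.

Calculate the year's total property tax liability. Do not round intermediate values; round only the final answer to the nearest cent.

$14,779.14

Assessed value = $819,700 × 0.507 = $415,587.9
Transit Authority: ($415,587.9 − $128,000) × 0.00515 = $287,587.9 × 0.00515 = $1,481.077685
Sable Creek Township: $415,587.9 × 0.00139 = $577.667181
City of Pellston: ($415,587.9 − $128,000) × 0.0031 = $287,587.9 × 0.0031 = $891.52249
Bellmead ISD: $415,587.9 × 0.027 = $11,220.8733
Levies subtotal = $14,171.140656
Total = $14,171.140656 + $608 = $14,779.140656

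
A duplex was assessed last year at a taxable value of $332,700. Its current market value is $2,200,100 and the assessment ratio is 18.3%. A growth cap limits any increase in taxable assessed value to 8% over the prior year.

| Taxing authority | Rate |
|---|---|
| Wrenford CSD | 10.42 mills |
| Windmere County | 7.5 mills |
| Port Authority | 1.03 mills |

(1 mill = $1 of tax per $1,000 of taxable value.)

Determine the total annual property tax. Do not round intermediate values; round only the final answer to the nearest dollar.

$6,809

Uncapped assessed value = $2,200,100 × 0.183 = $402,618.3
Cap limit = $332,700 × 1.08 = $359,316
Taxable assessed value = min($402,618.3, $359,316) = $359,316 (cap binds)
Wrenford CSD: $359,316 × 0.01042 = $3,744.07272
Windmere County: $359,316 × 0.0075 = $2,694.87
Port Authority: $359,316 × 0.00103 = $370.09548
Total = $6,809.0382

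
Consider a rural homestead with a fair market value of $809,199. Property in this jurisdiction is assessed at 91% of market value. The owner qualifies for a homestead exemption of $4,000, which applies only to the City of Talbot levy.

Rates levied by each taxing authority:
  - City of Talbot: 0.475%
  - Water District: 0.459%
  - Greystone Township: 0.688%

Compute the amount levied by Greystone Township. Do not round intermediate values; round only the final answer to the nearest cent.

Assessed value = $809,199 × 0.91 = $736,371.09
Greystone Township taxable value = $736,371.09 (exemption does not apply)
Greystone Township levy = $736,371.09 × 0.00688 = $5,066.2330992

$5,066.23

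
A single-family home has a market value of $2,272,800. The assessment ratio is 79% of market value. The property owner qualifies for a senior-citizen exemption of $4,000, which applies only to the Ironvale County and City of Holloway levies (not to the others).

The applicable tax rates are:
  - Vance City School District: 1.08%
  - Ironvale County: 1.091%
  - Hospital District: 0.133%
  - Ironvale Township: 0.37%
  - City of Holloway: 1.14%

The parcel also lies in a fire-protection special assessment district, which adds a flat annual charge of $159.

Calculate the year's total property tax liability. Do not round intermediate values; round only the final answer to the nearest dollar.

$68,551

Assessed value = $2,272,800 × 0.79 = $1,795,512
Vance City School District: $1,795,512 × 0.0108 = $19,391.5296
Ironvale County: ($1,795,512 − $4,000) × 0.01091 = $1,791,512 × 0.01091 = $19,545.39592
Hospital District: $1,795,512 × 0.00133 = $2,388.03096
Ironvale Township: $1,795,512 × 0.0037 = $6,643.3944
City of Holloway: ($1,795,512 − $4,000) × 0.0114 = $1,791,512 × 0.0114 = $20,423.2368
Levies subtotal = $68,391.58768
Total = $68,391.58768 + $159 = $68,550.58768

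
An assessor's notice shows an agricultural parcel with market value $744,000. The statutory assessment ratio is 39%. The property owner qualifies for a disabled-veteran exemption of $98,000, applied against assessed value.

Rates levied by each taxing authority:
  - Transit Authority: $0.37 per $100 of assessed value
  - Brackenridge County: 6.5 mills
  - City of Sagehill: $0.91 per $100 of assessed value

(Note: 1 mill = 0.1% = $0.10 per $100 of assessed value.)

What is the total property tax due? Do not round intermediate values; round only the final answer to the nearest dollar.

$3,709

Assessed value = $744,000 × 0.39 = $290,160
Taxable value = $290,160 − $98,000 = $192,160
Transit Authority: $192,160 × 0.0037 = $710.992
Brackenridge County: $192,160 × 0.0065 = $1,249.04
City of Sagehill: $192,160 × 0.0091 = $1,748.656
Total = $3,708.688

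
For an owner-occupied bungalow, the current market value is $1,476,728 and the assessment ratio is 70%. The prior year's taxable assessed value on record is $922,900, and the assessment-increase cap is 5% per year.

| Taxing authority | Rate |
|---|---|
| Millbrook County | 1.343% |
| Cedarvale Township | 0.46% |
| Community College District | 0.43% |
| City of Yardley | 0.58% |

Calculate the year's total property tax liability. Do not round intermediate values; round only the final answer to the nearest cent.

$27,259.24

Uncapped assessed value = $1,476,728 × 0.7 = $1,033,709.6
Cap limit = $922,900 × 1.05 = $969,045
Taxable assessed value = min($1,033,709.6, $969,045) = $969,045 (cap binds)
Millbrook County: $969,045 × 0.01343 = $13,014.27435
Cedarvale Township: $969,045 × 0.0046 = $4,457.607
Community College District: $969,045 × 0.0043 = $4,166.8935
City of Yardley: $969,045 × 0.0058 = $5,620.461
Total = $27,259.23585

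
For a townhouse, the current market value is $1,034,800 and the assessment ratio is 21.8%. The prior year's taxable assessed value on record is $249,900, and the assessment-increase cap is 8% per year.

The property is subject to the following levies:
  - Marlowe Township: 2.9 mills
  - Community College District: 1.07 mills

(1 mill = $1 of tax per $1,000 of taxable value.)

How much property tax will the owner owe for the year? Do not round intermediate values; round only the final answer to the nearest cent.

$895.58

Uncapped assessed value = $1,034,800 × 0.218 = $225,586.4
Cap limit = $249,900 × 1.08 = $269,892
Taxable assessed value = min($225,586.4, $269,892) = $225,586.4 (cap does not bind)
Marlowe Township: $225,586.4 × 0.0029 = $654.20056
Community College District: $225,586.4 × 0.00107 = $241.377448
Total = $895.578008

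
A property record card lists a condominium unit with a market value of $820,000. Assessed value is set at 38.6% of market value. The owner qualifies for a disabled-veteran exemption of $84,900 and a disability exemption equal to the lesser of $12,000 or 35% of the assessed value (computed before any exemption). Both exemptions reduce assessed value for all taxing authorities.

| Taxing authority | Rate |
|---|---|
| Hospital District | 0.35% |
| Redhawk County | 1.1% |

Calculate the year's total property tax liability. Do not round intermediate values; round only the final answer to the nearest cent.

Assessed value = $820,000 × 0.386 = $316,520
Disability exemption = min($12,000, 35% × $316,520) = min($12,000, $110,782) = $12,000 (dollar cap binds)
Taxable value = $316,520 − $84,900 − $12,000 = $219,620
Hospital District: $219,620 × 0.0035 = $768.67
Redhawk County: $219,620 × 0.011 = $2,415.82
Total = $3,184.49

$3,184.49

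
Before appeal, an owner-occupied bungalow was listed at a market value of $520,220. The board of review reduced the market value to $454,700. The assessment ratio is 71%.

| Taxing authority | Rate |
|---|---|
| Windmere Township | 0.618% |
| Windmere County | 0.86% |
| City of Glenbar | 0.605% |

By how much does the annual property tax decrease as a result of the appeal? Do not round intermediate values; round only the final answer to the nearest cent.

Old assessed value = $520,220 × 0.71 = $369,356.2
New assessed value = $454,700 × 0.71 = $322,837
Combined rate = 0.00618 + 0.0086 + 0.00605 = 0.02083
Old tax = $369,356.2 × 0.02083 = $7,693.689646
New tax = $322,837 × 0.02083 = $6,724.69471
Reduction = $7,693.689646 − $6,724.69471 = $968.994936

$968.99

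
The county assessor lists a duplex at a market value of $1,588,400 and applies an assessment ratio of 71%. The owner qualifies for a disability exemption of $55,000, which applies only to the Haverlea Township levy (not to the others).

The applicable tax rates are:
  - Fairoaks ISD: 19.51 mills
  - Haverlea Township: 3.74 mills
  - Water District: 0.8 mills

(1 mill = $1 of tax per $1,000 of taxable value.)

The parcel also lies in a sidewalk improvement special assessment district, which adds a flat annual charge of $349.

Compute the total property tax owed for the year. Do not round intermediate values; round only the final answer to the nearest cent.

Assessed value = $1,588,400 × 0.71 = $1,127,764
Fairoaks ISD: $1,127,764 × 0.01951 = $22,002.67564
Haverlea Township: ($1,127,764 − $55,000) × 0.00374 = $1,072,764 × 0.00374 = $4,012.13736
Water District: $1,127,764 × 0.0008 = $902.2112
Levies subtotal = $26,917.0242
Total = $26,917.0242 + $349 = $27,266.0242

$27,266.02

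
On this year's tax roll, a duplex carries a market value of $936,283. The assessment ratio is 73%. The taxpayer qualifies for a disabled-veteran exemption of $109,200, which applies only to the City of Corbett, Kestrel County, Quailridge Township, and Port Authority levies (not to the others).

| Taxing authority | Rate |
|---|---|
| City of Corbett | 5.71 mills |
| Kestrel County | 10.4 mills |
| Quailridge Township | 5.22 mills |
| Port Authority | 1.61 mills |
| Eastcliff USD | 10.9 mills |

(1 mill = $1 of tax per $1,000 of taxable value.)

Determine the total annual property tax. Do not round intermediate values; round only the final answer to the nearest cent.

$20,624.14

Assessed value = $936,283 × 0.73 = $683,486.59
City of Corbett: ($683,486.59 − $109,200) × 0.00571 = $574,286.59 × 0.00571 = $3,279.1764289
Kestrel County: ($683,486.59 − $109,200) × 0.0104 = $574,286.59 × 0.0104 = $5,972.580536
Quailridge Township: ($683,486.59 − $109,200) × 0.00522 = $574,286.59 × 0.00522 = $2,997.7759998
Port Authority: ($683,486.59 − $109,200) × 0.00161 = $574,286.59 × 0.00161 = $924.6014099
Eastcliff USD: $683,486.59 × 0.0109 = $7,450.003831
Total = $20,624.1382056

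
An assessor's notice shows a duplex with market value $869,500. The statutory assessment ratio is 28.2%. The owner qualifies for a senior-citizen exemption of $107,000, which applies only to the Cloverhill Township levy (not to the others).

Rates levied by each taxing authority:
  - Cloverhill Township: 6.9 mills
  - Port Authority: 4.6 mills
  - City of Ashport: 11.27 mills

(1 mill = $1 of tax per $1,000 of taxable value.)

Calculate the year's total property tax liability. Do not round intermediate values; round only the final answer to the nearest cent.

$4,844.88

Assessed value = $869,500 × 0.282 = $245,199
Cloverhill Township: ($245,199 − $107,000) × 0.0069 = $138,199 × 0.0069 = $953.5731
Port Authority: $245,199 × 0.0046 = $1,127.9154
City of Ashport: $245,199 × 0.01127 = $2,763.39273
Total = $4,844.88123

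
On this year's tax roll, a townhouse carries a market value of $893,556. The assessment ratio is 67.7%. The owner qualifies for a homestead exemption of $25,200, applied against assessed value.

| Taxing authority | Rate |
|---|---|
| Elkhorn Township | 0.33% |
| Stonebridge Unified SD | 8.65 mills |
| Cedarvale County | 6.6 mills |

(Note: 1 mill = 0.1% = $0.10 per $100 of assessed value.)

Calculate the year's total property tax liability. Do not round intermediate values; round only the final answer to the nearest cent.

Assessed value = $893,556 × 0.677 = $604,937.412
Taxable value = $604,937.412 − $25,200 = $579,737.412
Elkhorn Township: $579,737.412 × 0.0033 = $1,913.1334596
Stonebridge Unified SD: $579,737.412 × 0.00865 = $5,014.7286138
Cedarvale County: $579,737.412 × 0.0066 = $3,826.2669192
Total = $10,754.1289926

$10,754.13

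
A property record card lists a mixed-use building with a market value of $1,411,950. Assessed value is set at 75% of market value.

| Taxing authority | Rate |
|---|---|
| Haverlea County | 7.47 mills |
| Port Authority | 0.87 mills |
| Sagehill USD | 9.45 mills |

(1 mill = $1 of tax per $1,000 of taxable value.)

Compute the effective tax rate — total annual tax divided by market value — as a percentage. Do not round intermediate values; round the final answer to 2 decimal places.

1.33%

Assessed value = $1,411,950 × 0.75 = $1,058,962.5
Haverlea County: $1,058,962.5 × 0.00747 = $7,910.449875
Port Authority: $1,058,962.5 × 0.00087 = $921.297375
Sagehill USD: $1,058,962.5 × 0.00945 = $10,007.195625
Total tax = $18,838.942875
Effective rate = $18,838.942875 ÷ $1,411,950 = 1.33% of market value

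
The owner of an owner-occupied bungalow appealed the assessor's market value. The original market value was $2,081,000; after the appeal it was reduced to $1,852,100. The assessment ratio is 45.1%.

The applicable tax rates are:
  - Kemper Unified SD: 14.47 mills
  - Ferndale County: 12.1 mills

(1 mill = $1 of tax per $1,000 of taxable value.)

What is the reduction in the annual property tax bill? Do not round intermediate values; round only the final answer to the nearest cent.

Old assessed value = $2,081,000 × 0.451 = $938,531
New assessed value = $1,852,100 × 0.451 = $835,297.1
Combined rate = 0.01447 + 0.0121 = 0.02657
Old tax = $938,531 × 0.02657 = $24,936.76867
New tax = $835,297.1 × 0.02657 = $22,193.843947
Reduction = $24,936.76867 − $22,193.843947 = $2,742.924723

$2,742.92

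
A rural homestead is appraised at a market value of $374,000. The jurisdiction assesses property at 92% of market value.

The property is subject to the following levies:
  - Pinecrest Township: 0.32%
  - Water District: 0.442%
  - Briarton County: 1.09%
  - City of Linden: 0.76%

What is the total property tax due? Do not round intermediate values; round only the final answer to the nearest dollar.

$8,987

Assessed value = $374,000 × 0.92 = $344,080
Pinecrest Township: $344,080 × 0.0032 = $1,101.056
Water District: $344,080 × 0.00442 = $1,520.8336
Briarton County: $344,080 × 0.0109 = $3,750.472
City of Linden: $344,080 × 0.0076 = $2,615.008
Total = $1,101.056 + $1,520.8336 + $3,750.472 + $2,615.008 = $8,987.3696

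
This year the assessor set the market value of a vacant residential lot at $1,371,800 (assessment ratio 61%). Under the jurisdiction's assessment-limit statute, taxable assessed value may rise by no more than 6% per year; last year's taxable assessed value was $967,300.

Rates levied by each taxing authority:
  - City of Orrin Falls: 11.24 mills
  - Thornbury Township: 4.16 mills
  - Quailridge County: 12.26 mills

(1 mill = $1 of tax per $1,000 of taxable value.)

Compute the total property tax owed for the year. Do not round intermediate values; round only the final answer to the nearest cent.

Uncapped assessed value = $1,371,800 × 0.61 = $836,798
Cap limit = $967,300 × 1.06 = $1,025,338
Taxable assessed value = min($836,798, $1,025,338) = $836,798 (cap does not bind)
City of Orrin Falls: $836,798 × 0.01124 = $9,405.60952
Thornbury Township: $836,798 × 0.00416 = $3,481.07968
Quailridge County: $836,798 × 0.01226 = $10,259.14348
Total = $23,145.83268

$23,145.83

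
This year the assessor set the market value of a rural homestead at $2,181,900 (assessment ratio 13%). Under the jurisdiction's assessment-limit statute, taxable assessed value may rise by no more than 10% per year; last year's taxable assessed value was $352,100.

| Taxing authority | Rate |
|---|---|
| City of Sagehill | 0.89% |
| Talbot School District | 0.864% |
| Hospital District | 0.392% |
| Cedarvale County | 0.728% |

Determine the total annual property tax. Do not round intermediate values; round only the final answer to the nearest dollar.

Uncapped assessed value = $2,181,900 × 0.13 = $283,647
Cap limit = $352,100 × 1.1 = $387,310
Taxable assessed value = min($283,647, $387,310) = $283,647 (cap does not bind)
City of Sagehill: $283,647 × 0.0089 = $2,524.4583
Talbot School District: $283,647 × 0.00864 = $2,450.71008
Hospital District: $283,647 × 0.00392 = $1,111.89624
Cedarvale County: $283,647 × 0.00728 = $2,064.95016
Total = $8,152.01478

$8,152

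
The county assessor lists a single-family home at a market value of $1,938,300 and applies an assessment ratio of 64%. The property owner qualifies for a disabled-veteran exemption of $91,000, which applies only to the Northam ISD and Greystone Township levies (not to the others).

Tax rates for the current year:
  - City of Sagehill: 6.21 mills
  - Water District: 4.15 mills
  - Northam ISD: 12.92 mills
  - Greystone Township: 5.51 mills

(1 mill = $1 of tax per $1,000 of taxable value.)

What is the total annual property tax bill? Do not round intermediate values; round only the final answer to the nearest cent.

Assessed value = $1,938,300 × 0.64 = $1,240,512
City of Sagehill: $1,240,512 × 0.00621 = $7,703.57952
Water District: $1,240,512 × 0.00415 = $5,148.1248
Northam ISD: ($1,240,512 − $91,000) × 0.01292 = $1,149,512 × 0.01292 = $14,851.69504
Greystone Township: ($1,240,512 − $91,000) × 0.00551 = $1,149,512 × 0.00551 = $6,333.81112
Total = $34,037.21048

$34,037.21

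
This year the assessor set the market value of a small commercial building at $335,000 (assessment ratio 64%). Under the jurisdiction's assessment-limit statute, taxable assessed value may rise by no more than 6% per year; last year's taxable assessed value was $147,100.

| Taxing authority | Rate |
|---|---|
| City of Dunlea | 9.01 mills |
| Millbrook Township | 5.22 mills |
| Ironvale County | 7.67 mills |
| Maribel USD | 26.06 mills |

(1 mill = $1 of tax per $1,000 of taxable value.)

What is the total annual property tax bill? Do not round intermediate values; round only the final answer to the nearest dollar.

Uncapped assessed value = $335,000 × 0.64 = $214,400
Cap limit = $147,100 × 1.06 = $155,926
Taxable assessed value = min($214,400, $155,926) = $155,926 (cap binds)
City of Dunlea: $155,926 × 0.00901 = $1,404.89326
Millbrook Township: $155,926 × 0.00522 = $813.93372
Ironvale County: $155,926 × 0.00767 = $1,195.95242
Maribel USD: $155,926 × 0.02606 = $4,063.43156
Total = $7,478.21096

$7,478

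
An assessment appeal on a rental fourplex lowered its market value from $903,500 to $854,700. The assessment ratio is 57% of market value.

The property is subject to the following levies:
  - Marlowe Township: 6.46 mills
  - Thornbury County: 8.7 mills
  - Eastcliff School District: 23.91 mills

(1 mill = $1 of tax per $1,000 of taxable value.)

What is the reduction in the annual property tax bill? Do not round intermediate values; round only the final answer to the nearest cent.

Old assessed value = $903,500 × 0.57 = $514,995
New assessed value = $854,700 × 0.57 = $487,179
Combined rate = 0.00646 + 0.0087 + 0.02391 = 0.03907
Old tax = $514,995 × 0.03907 = $20,120.85465
New tax = $487,179 × 0.03907 = $19,034.08353
Reduction = $20,120.85465 − $19,034.08353 = $1,086.77112

$1,086.77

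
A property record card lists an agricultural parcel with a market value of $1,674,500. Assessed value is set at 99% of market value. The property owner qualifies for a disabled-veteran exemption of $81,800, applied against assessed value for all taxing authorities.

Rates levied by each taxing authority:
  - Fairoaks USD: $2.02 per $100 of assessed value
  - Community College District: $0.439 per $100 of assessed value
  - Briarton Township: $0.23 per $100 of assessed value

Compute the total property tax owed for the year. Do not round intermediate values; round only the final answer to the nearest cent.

Assessed value = $1,674,500 × 0.99 = $1,657,755
Taxable value = $1,657,755 − $81,800 = $1,575,955
Fairoaks USD: $1,575,955 × 0.0202 = $31,834.291
Community College District: $1,575,955 × 0.00439 = $6,918.44245
Briarton Township: $1,575,955 × 0.0023 = $3,624.6965
Total = $31,834.291 + $6,918.44245 + $3,624.6965 = $42,377.42995

$42,377.43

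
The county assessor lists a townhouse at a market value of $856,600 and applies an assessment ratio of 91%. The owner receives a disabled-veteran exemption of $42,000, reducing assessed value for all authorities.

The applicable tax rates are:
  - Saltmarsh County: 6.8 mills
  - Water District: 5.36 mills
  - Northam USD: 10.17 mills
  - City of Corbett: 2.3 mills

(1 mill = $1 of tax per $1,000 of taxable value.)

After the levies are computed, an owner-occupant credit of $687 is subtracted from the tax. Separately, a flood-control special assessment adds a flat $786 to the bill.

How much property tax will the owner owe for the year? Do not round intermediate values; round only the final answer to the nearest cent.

Assessed value = $856,600 × 0.91 = $779,506
Taxable value = $779,506 − $42,000 = $737,506
Saltmarsh County: $737,506 × 0.0068 = $5,015.0408
Water District: $737,506 × 0.00536 = $3,953.03216
Northam USD: $737,506 × 0.01017 = $7,500.43602
City of Corbett: $737,506 × 0.0023 = $1,696.2638
Levies subtotal = $18,164.77278
After credit = $18,164.77278 − $687 = $17,477.77278
Total = $17,477.77278 + $786 = $18,263.77278

$18,263.77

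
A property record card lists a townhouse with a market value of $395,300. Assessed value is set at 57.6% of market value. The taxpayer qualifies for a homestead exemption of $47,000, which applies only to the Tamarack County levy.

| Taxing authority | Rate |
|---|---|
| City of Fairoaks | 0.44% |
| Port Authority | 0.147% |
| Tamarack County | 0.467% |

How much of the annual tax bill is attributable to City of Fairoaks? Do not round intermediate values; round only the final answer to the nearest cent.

$1,001.85

Assessed value = $395,300 × 0.576 = $227,692.8
City of Fairoaks taxable value = $227,692.8 (exemption does not apply)
City of Fairoaks levy = $227,692.8 × 0.0044 = $1,001.84832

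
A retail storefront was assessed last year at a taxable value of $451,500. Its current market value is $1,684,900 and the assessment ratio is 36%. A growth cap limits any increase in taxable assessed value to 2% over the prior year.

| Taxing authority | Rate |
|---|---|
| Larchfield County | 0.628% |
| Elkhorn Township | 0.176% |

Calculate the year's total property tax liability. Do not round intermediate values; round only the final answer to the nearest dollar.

$3,703

Uncapped assessed value = $1,684,900 × 0.36 = $606,564
Cap limit = $451,500 × 1.02 = $460,530
Taxable assessed value = min($606,564, $460,530) = $460,530 (cap binds)
Larchfield County: $460,530 × 0.00628 = $2,892.1284
Elkhorn Township: $460,530 × 0.00176 = $810.5328
Total = $3,702.6612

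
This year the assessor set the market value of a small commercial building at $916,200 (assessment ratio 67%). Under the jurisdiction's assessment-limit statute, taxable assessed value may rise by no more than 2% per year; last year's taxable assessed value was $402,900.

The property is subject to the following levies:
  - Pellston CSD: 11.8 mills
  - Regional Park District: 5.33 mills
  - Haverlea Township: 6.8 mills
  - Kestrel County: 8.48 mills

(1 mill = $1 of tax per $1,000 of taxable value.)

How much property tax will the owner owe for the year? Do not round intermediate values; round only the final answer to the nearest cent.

Uncapped assessed value = $916,200 × 0.67 = $613,854
Cap limit = $402,900 × 1.02 = $410,958
Taxable assessed value = min($613,854, $410,958) = $410,958 (cap binds)
Pellston CSD: $410,958 × 0.0118 = $4,849.3044
Regional Park District: $410,958 × 0.00533 = $2,190.40614
Haverlea Township: $410,958 × 0.0068 = $2,794.5144
Kestrel County: $410,958 × 0.00848 = $3,484.92384
Total = $13,319.14878

$13,319.15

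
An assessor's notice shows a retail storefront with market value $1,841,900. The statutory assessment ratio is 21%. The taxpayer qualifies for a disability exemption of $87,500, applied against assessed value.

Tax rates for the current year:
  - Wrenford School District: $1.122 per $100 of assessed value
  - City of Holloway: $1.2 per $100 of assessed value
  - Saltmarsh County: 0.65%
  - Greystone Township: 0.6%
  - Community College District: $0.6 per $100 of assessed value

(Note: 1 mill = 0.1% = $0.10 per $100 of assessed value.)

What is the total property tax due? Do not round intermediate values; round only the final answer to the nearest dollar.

$12,487

Assessed value = $1,841,900 × 0.21 = $386,799
Taxable value = $386,799 − $87,500 = $299,299
Wrenford School District: $299,299 × 0.01122 = $3,358.13478
City of Holloway: $299,299 × 0.012 = $3,591.588
Saltmarsh County: $299,299 × 0.0065 = $1,945.4435
Greystone Township: $299,299 × 0.006 = $1,795.794
Community College District: $299,299 × 0.006 = $1,795.794
Total = $12,486.75428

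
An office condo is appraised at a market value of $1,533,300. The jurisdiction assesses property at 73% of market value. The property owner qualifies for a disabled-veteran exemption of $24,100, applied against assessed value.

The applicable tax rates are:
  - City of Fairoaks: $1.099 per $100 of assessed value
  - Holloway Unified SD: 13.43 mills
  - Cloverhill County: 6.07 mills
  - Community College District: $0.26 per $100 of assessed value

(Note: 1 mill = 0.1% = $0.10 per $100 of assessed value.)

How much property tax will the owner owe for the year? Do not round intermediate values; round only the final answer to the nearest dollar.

$36,240

Assessed value = $1,533,300 × 0.73 = $1,119,309
Taxable value = $1,119,309 − $24,100 = $1,095,209
City of Fairoaks: $1,095,209 × 0.01099 = $12,036.34691
Holloway Unified SD: $1,095,209 × 0.01343 = $14,708.65687
Cloverhill County: $1,095,209 × 0.00607 = $6,647.91863
Community College District: $1,095,209 × 0.0026 = $2,847.5434
Total = $36,240.46581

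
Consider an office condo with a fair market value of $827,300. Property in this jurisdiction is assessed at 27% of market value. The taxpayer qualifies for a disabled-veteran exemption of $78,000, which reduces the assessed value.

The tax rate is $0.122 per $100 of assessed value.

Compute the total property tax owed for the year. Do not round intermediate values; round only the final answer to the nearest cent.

$177.35

Assessed value = $827,300 × 0.27 = $223,371
Taxable value = $223,371 − $78,000 = $145,371
Tax = $145,371 × 0.00122 = $177.35262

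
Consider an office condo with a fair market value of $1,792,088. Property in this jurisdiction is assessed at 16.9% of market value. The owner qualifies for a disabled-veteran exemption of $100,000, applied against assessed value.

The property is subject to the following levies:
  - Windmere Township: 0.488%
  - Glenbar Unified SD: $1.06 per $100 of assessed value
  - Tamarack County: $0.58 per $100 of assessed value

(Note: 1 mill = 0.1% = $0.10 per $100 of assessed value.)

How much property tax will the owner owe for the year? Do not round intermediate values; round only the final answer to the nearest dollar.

$4,317

Assessed value = $1,792,088 × 0.169 = $302,862.872
Taxable value = $302,862.872 − $100,000 = $202,862.872
Windmere Township: $202,862.872 × 0.00488 = $989.97081536
Glenbar Unified SD: $202,862.872 × 0.0106 = $2,150.3464432
Tamarack County: $202,862.872 × 0.0058 = $1,176.6046576
Total = $4,316.92191616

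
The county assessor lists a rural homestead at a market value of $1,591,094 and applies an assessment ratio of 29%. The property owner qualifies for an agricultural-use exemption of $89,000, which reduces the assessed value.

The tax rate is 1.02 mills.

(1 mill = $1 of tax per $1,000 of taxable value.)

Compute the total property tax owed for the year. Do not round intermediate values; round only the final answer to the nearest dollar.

$380

Assessed value = $1,591,094 × 0.29 = $461,417.26
Taxable value = $461,417.26 − $89,000 = $372,417.26
Tax = $372,417.26 × 0.00102 = $379.8656052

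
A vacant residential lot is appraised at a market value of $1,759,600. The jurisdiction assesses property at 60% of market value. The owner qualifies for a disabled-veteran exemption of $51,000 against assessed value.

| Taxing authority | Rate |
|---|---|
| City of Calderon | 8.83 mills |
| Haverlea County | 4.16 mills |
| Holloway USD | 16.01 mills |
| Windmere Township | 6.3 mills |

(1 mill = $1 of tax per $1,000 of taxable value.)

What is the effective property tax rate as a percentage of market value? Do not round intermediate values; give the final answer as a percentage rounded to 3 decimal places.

Assessed value = $1,759,600 × 0.6 = $1,055,760
Taxable value = $1,055,760 − $51,000 = $1,004,760
City of Calderon: $1,004,760 × 0.00883 = $8,872.0308
Haverlea County: $1,004,760 × 0.00416 = $4,179.8016
Holloway USD: $1,004,760 × 0.01601 = $16,086.2076
Windmere Township: $1,004,760 × 0.0063 = $6,329.988
Total tax = $35,468.028
Effective rate = $35,468.028 ÷ $1,759,600 = 2.016% of market value

2.016%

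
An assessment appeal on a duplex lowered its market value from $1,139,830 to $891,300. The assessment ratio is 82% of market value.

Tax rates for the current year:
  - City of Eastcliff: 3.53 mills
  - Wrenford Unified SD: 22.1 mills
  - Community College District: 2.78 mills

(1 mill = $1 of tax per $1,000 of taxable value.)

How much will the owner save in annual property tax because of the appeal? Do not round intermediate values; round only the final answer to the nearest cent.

Old assessed value = $1,139,830 × 0.82 = $934,660.6
New assessed value = $891,300 × 0.82 = $730,866
Combined rate = 0.00353 + 0.0221 + 0.00278 = 0.02841
Old tax = $934,660.6 × 0.02841 = $26,553.707646
New tax = $730,866 × 0.02841 = $20,763.90306
Reduction = $26,553.707646 − $20,763.90306 = $5,789.804586

$5,789.80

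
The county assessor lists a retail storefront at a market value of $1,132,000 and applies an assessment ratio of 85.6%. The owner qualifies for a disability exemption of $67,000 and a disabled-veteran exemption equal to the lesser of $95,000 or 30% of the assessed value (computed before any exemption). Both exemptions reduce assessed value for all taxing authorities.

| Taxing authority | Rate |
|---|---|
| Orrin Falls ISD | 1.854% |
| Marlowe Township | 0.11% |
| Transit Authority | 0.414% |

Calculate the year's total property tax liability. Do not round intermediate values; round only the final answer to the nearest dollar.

$19,190

Assessed value = $1,132,000 × 0.856 = $968,992
Disabled-veteran exemption = min($95,000, 30% × $968,992) = min($95,000, $290,697.6) = $95,000 (dollar cap binds)
Taxable value = $968,992 − $67,000 − $95,000 = $806,992
Orrin Falls ISD: $806,992 × 0.01854 = $14,961.63168
Marlowe Township: $806,992 × 0.0011 = $887.6912
Transit Authority: $806,992 × 0.00414 = $3,340.94688
Total = $19,190.26976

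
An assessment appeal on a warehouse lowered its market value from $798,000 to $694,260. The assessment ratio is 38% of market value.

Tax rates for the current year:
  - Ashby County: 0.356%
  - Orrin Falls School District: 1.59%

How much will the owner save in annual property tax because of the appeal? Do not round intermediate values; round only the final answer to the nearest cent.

Old assessed value = $798,000 × 0.38 = $303,240
New assessed value = $694,260 × 0.38 = $263,818.8
Combined rate = 0.00356 + 0.0159 = 0.01946
Old tax = $303,240 × 0.01946 = $5,901.0504
New tax = $263,818.8 × 0.01946 = $5,133.913848
Reduction = $5,901.0504 − $5,133.913848 = $767.136552

$767.14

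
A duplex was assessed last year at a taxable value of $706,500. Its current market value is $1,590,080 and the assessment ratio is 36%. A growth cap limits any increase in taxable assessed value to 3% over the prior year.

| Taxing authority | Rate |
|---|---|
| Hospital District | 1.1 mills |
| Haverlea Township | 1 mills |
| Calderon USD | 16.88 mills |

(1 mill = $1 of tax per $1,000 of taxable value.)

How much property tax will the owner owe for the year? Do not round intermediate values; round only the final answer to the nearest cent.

$10,864.70

Uncapped assessed value = $1,590,080 × 0.36 = $572,428.8
Cap limit = $706,500 × 1.03 = $727,695
Taxable assessed value = min($572,428.8, $727,695) = $572,428.8 (cap does not bind)
Hospital District: $572,428.8 × 0.0011 = $629.67168
Haverlea Township: $572,428.8 × 0.001 = $572.4288
Calderon USD: $572,428.8 × 0.01688 = $9,662.598144
Total = $10,864.698624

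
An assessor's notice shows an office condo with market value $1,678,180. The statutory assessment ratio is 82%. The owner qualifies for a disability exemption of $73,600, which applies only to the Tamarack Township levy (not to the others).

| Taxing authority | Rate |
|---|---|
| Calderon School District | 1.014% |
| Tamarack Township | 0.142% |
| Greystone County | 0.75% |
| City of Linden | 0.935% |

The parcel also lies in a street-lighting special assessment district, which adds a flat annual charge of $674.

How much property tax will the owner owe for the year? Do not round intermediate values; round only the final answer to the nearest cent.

$39,664.70

Assessed value = $1,678,180 × 0.82 = $1,376,107.6
Calderon School District: $1,376,107.6 × 0.01014 = $13,953.731064
Tamarack Township: ($1,376,107.6 − $73,600) × 0.00142 = $1,302,507.6 × 0.00142 = $1,849.560792
Greystone County: $1,376,107.6 × 0.0075 = $10,320.807
City of Linden: $1,376,107.6 × 0.00935 = $12,866.60606
Levies subtotal = $38,990.704916
Total = $38,990.704916 + $674 = $39,664.704916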